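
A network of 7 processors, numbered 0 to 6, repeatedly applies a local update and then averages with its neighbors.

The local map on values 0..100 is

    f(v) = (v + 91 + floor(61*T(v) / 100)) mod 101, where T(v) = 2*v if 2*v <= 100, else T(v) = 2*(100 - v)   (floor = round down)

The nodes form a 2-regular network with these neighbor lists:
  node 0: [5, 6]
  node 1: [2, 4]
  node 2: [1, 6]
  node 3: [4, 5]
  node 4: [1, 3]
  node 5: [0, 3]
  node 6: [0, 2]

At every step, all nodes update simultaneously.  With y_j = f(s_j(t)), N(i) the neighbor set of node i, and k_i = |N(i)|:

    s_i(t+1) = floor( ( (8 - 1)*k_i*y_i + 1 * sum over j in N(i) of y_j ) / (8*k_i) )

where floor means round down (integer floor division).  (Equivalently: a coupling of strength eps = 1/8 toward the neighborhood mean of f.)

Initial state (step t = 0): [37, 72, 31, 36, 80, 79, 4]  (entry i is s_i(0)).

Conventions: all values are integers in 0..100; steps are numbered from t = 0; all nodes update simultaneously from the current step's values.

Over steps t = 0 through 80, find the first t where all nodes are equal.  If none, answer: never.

Simulating step by step:
t=0: [37, 72, 31, 36, 80, 79, 4]  (not all equal)
t=1: [75, 93, 62, 72, 92, 91, 94]  (not all equal)
t=2: [94, 91, 97, 95, 91, 91, 91]  (not all equal)
t=3: [91, 90, 90, 91, 91, 91, 90]  (not all equal)
t=4: [91, 91, 92, 91, 91, 91, 91]  (not all equal)
t=5: [91, 91, 91, 91, 91, 91, 91]  (all equal)

Answer: 5
Key observation: Synchronization is absorbing here: once all nodes are equal they stay equal, and step 5 is the first all-equal step.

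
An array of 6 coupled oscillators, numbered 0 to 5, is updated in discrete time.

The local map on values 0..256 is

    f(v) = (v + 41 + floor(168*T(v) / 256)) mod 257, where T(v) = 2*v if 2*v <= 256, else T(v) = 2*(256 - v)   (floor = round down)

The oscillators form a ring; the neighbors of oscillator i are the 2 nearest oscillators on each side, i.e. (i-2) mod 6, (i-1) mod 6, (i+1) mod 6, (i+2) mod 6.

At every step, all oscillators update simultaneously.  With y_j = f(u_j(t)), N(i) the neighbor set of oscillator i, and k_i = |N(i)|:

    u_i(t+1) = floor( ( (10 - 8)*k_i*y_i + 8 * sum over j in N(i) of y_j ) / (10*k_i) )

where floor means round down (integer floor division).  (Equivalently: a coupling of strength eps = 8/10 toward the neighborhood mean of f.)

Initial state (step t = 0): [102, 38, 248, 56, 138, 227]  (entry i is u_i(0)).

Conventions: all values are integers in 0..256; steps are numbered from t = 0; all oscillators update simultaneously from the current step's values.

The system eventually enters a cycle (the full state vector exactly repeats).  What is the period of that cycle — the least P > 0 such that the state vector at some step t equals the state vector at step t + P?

Answer: 4
Key observation: The state at step 13, [64, 64, 64, 64, 64, 64], reappears at step 17 — and no state repeats earlier — so the cycle the system enters has period 4.

Derivation:
t=0: [102, 38, 248, 56, 138, 227]
t=1: [62, 81, 87, 93, 71, 88]
t=2: [220, 230, 223, 235, 226, 223]
t=3: [49, 49, 48, 48, 49, 48]
t=4: [153, 152, 153, 152, 152, 153]
t=5: [72, 72, 72, 72, 72, 72]
t=6: [207, 207, 207, 207, 207, 207]
t=7: [55, 55, 55, 55, 55, 55]
t=8: [168, 168, 168, 168, 168, 168]
t=9: [67, 67, 67, 67, 67, 67]
t=10: [195, 195, 195, 195, 195, 195]
t=11: [59, 59, 59, 59, 59, 59]
t=12: [177, 177, 177, 177, 177, 177]
t=13: [64, 64, 64, 64, 64, 64]
t=14: [189, 189, 189, 189, 189, 189]
t=15: [60, 60, 60, 60, 60, 60]
t=16: [179, 179, 179, 179, 179, 179]
t=17: [64, 64, 64, 64, 64, 64]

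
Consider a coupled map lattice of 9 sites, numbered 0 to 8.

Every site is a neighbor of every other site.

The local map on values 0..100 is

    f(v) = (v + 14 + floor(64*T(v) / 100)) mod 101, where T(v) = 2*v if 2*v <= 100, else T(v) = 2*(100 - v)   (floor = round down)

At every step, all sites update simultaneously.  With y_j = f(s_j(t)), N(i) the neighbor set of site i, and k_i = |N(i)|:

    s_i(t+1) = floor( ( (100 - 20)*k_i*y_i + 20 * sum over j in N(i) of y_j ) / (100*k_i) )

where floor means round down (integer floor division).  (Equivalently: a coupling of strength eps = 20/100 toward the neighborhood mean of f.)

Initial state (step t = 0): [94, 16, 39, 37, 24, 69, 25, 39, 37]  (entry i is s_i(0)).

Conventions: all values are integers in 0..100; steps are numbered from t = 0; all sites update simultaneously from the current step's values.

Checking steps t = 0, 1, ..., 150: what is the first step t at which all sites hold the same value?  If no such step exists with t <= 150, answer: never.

Answer: never
Key observation: The state at step 9 reappears at step 11 — the system is in a cycle of period 2 from step 9 on.  No step 0..11 is synchronized, and the cycle repeats forever, so no step up to 150 (or ever) has all sites equal.

Derivation:
t=0: [94, 16, 39, 37, 24, 69, 25, 39, 37]  (not all equal)
t=1: [21, 49, 11, 86, 63, 26, 65, 11, 86]  (not all equal)
t=2: [55, 26, 38, 20, 25, 64, 24, 38, 20]  (not all equal)
t=3: [33, 71, 91, 60, 69, 32, 67, 91, 60]  (not all equal)
t=4: [76, 24, 19, 26, 24, 74, 24, 19, 26]  (not all equal)
t=5: [27, 65, 56, 69, 65, 28, 65, 56, 69]  (not all equal)
t=6: [65, 24, 27, 24, 24, 67, 24, 27, 24]  (not all equal)
t=7: [30, 66, 71, 66, 66, 30, 66, 71, 66]  (not all equal)
t=8: [71, 24, 24, 24, 24, 71, 24, 24, 24]  (not all equal)
t=9: [29, 65, 65, 65, 65, 29, 65, 65, 65]  (not all equal)
t=10: [69, 24, 24, 24, 24, 69, 24, 24, 24]  (not all equal)
t=11: [29, 65, 65, 65, 65, 29, 65, 65, 65]  (not all equal)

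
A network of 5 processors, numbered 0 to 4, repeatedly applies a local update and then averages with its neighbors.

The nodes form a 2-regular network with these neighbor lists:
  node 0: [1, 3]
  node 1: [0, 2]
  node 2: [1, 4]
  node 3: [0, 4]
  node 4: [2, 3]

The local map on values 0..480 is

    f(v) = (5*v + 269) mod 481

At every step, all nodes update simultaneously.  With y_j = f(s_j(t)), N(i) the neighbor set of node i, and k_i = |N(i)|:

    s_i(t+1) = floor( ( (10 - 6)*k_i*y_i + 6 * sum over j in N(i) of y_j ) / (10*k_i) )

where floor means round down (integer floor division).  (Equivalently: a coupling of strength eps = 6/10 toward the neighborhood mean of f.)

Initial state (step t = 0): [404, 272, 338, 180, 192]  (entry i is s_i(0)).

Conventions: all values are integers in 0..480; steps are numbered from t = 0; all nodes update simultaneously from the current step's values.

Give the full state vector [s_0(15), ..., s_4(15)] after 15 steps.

Answer: [357, 316, 230, 333, 264]

Derivation:
t=0: [404, 272, 338, 180, 192]
t=1: [263, 194, 149, 272, 179]
t=2: [195, 168, 164, 177, 152]
t=3: [214, 181, 115, 181, 122]
t=4: [278, 306, 328, 317, 331]
t=5: [316, 347, 293, 229, 263]
t=6: [322, 241, 182, 344, 279]
t=7: [203, 208, 162, 223, 173]
t=8: [359, 270, 202, 317, 230]
t=9: [232, 207, 316, 343, 401]
t=10: [307, 398, 370, 269, 279]
t=11: [296, 300, 244, 243, 198]
t=12: [232, 236, 205, 197, 144]
t=13: [276, 242, 142, 265, 198]
t=14: [138, 81, 106, 211, 169]
t=15: [357, 316, 230, 333, 264]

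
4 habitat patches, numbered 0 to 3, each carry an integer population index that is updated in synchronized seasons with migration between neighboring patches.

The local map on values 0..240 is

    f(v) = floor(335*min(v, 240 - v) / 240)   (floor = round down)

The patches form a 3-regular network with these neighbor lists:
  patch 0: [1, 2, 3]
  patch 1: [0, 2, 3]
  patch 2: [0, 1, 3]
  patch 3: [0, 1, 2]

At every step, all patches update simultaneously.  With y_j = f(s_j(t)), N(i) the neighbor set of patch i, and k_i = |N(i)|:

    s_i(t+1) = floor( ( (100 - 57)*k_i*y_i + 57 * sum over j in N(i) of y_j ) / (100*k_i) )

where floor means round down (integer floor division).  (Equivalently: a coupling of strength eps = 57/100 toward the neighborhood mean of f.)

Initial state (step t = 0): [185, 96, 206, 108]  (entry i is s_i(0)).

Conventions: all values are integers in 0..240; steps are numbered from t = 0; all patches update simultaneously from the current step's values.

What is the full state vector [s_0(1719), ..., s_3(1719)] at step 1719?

Simulating step by step:
t=0: [185, 96, 206, 108]
t=1: [95, 109, 88, 113]
t=2: [138, 143, 136, 144]
t=3: [139, 138, 140, 137]
t=4: [140, 141, 140, 141]
t=5: [138, 138, 138, 138]
t=6: [142, 142, 142, 142]
t=7: [136, 136, 136, 136]
t=8: [145, 145, 145, 145]
t=9: [132, 132, 132, 132]
t=10: [150, 150, 150, 150]
t=11: [125, 125, 125, 125]
t=12: [160, 160, 160, 160]
t=13: [111, 111, 111, 111]
t=14: [154, 154, 154, 154]
t=15: [120, 120, 120, 120]
t=16: [167, 167, 167, 167]
t=17: [101, 101, 101, 101]
t=18: [140, 140, 140, 140]
t=19: [139, 139, 139, 139]
t=20: [140, 140, 140, 140]

Answer: [139, 139, 139, 139]
Key observation: The state at step 18, [140, 140, 140, 140], reappears at step 20: the system is in a cycle of period 2 from step 18 on.  Therefore the state at step 1719 equals the state at step 18 + ((1719 - 18) mod 2) = 19, which is [139, 139, 139, 139].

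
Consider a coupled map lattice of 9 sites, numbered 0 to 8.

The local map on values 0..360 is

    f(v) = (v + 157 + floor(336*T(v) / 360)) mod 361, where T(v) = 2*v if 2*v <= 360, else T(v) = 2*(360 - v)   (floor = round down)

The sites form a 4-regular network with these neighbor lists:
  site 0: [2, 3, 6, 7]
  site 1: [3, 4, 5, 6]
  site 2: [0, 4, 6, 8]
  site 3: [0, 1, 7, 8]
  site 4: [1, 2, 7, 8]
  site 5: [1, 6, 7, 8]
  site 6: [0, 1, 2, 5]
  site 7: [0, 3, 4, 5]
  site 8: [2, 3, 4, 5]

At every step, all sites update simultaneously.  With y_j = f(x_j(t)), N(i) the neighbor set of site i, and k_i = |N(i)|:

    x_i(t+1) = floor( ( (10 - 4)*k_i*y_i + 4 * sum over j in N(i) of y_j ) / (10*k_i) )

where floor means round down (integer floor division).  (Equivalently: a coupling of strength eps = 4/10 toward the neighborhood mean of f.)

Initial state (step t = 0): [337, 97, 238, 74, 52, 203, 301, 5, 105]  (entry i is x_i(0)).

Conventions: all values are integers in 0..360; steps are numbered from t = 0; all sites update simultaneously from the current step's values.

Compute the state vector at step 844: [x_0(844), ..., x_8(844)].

Answer: [253, 253, 253, 253, 253, 253, 253, 253, 253]
Key observation: The state at step 12, [253, 253, 253, 253, 253, 253, 253, 253, 253], reappears at step 14: the system is in a cycle of period 2 from step 12 on.  Therefore the state at step 844 equals the state at step 12 + ((844 - 12) mod 2) = 12, which is [253, 253, 253, 253, 253, 253, 253, 253, 253].

Derivation:
t=0: [337, 97, 238, 74, 52, 203, 301, 5, 105]
t=1: [169, 125, 235, 56, 243, 230, 204, 180, 144]
t=2: [286, 205, 262, 285, 248, 257, 271, 299, 235]
t=3: [222, 269, 241, 230, 252, 246, 239, 218, 254]
t=4: [271, 243, 258, 264, 251, 254, 258, 272, 251]
t=5: [235, 252, 244, 240, 248, 246, 244, 236, 248]
t=6: [261, 251, 256, 258, 253, 254, 255, 260, 254]
t=7: [242, 248, 245, 244, 247, 246, 246, 243, 246]
t=8: [257, 253, 254, 255, 253, 254, 254, 256, 254]
t=9: [245, 247, 246, 246, 247, 247, 246, 246, 247]
t=10: [254, 253, 253, 253, 253, 253, 253, 253, 253]
t=11: [247, 248, 247, 247, 248, 248, 247, 247, 248]
t=12: [253, 253, 253, 253, 253, 253, 253, 253, 253]
t=13: [248, 248, 248, 248, 248, 248, 248, 248, 248]
t=14: [253, 253, 253, 253, 253, 253, 253, 253, 253]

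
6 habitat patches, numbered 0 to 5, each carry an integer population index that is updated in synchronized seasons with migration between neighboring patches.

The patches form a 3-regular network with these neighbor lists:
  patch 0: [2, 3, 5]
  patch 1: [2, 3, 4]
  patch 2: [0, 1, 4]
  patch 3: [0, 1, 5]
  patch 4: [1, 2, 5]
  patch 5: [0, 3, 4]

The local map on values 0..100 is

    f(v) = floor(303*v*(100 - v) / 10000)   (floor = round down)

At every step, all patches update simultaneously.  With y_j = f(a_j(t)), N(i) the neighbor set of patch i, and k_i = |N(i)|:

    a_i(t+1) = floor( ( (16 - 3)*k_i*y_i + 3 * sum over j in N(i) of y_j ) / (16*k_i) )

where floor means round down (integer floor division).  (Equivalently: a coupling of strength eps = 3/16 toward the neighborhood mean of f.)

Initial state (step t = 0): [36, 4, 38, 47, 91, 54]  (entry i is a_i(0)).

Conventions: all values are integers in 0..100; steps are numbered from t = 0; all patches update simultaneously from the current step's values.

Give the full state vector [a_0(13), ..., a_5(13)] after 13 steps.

Simulating step by step:
t=0: [36, 4, 38, 47, 91, 54]
t=1: [69, 19, 64, 70, 29, 71]
t=2: [64, 49, 66, 61, 61, 62]
t=3: [69, 74, 67, 71, 71, 71]
t=4: [63, 59, 65, 61, 62, 62]
t=5: [70, 72, 68, 71, 70, 71]
t=6: [63, 61, 64, 62, 62, 62]
t=7: [70, 71, 69, 71, 70, 70]
t=8: [63, 62, 63, 62, 63, 62]
t=9: [70, 70, 70, 70, 70, 70]
t=10: [63, 63, 63, 63, 63, 63]
t=11: [70, 70, 70, 70, 70, 70]
t=12: [63, 63, 63, 63, 63, 63]
t=13: [70, 70, 70, 70, 70, 70]

Answer: [70, 70, 70, 70, 70, 70]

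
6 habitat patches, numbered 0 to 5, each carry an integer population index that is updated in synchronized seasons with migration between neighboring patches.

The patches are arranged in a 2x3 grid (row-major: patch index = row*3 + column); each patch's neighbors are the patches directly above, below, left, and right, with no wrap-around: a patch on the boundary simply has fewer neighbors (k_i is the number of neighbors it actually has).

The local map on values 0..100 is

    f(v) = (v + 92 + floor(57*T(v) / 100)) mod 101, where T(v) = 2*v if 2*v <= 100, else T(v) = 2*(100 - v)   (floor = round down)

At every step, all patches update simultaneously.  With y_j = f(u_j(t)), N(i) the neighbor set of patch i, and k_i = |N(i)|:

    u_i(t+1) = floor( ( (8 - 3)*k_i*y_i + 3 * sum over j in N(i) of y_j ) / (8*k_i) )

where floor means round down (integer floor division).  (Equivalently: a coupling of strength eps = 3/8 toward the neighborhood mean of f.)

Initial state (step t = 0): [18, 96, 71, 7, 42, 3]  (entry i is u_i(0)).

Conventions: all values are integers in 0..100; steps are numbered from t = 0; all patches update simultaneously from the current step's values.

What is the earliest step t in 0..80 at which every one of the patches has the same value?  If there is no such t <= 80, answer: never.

Answer: 5
Key observation: Synchronization is absorbing here: once all patches are equal they stay equal, and step 5 is the first all-equal step.

Derivation:
t=0: [18, 96, 71, 7, 42, 3]  (not all equal)
t=1: [36, 82, 94, 23, 74, 94]  (not all equal)
t=2: [67, 89, 91, 55, 86, 91]  (not all equal)
t=3: [94, 92, 92, 95, 92, 92]  (not all equal)
t=4: [91, 91, 92, 91, 91, 92]  (not all equal)
t=5: [92, 92, 92, 92, 92, 92]  (all equal)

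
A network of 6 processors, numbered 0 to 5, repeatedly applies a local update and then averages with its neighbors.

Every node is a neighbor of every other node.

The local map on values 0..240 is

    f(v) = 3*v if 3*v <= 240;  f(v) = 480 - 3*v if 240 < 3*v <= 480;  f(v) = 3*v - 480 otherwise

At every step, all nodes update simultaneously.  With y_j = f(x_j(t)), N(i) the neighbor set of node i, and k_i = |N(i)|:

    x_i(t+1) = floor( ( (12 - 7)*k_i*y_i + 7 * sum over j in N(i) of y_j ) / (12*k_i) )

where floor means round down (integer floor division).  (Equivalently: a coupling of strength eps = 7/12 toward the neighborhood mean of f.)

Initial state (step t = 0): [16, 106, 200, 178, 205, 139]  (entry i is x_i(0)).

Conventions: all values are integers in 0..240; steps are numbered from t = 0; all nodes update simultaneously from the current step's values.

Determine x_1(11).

Simulating step by step:
t=0: [16, 106, 200, 178, 205, 139]
t=1: [82, 116, 103, 84, 108, 86]
t=2: [203, 172, 184, 201, 180, 199]
t=3: [101, 73, 84, 99, 80, 97]
t=4: [197, 209, 212, 199, 216, 200]
t=5: [128, 139, 142, 130, 145, 131]
t=6: [79, 69, 66, 77, 64, 76]
t=7: [221, 212, 210, 220, 208, 219]
t=8: [170, 162, 160, 169, 158, 168]
t=9: [19, 12, 10, 18, 12, 18]
t=10: [48, 41, 40, 47, 41, 47]
t=11: [135, 129, 128, 134, 129, 134]

Answer: x_1(11) = 129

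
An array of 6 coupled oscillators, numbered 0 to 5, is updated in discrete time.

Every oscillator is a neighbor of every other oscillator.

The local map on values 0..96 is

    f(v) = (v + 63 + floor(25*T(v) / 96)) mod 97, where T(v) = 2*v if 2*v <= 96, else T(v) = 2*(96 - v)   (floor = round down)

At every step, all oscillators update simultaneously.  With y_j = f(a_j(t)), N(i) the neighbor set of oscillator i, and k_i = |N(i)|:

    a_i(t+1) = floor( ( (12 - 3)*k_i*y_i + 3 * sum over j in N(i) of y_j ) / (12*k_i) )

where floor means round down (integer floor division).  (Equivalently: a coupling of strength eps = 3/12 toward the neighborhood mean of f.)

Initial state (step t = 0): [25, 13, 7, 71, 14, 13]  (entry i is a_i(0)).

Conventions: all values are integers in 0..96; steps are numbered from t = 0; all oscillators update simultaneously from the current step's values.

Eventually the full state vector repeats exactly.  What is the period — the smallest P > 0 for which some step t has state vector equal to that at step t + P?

Answer: 5
Key observation: The state at step 51, [49, 49, 49, 49, 49, 49], reappears at step 56 — and no state repeats earlier — so the cycle the system enters has period 5.

Derivation:
t=0: [25, 13, 7, 71, 14, 13]
t=1: [21, 76, 69, 53, 77, 76]
t=2: [82, 53, 51, 45, 53, 53]
t=3: [51, 41, 40, 36, 41, 41]
t=4: [36, 28, 26, 22, 28, 28]
t=5: [21, 12, 10, 74, 12, 12]
t=6: [89, 80, 77, 59, 80, 80]
t=7: [56, 53, 52, 46, 53, 53]
t=8: [41, 40, 40, 36, 40, 40]
t=9: [27, 25, 25, 21, 25, 25]
t=10: [10, 8, 8, 71, 8, 8]
t=11: [76, 73, 73, 56, 73, 73]
t=12: [51, 49, 49, 44, 49, 49]
t=13: [39, 38, 38, 33, 38, 38]
t=14: [24, 22, 22, 17, 22, 22]
t=15: [25, 90, 90, 85, 90, 90]
t=16: [17, 56, 56, 54, 56, 56]
t=17: [76, 44, 44, 43, 44, 44]
t=18: [46, 32, 32, 32, 32, 32]
t=19: [29, 15, 15, 15, 15, 15]
t=20: [28, 81, 81, 81, 81, 81]
t=21: [19, 51, 51, 51, 51, 51]
t=22: [78, 42, 42, 42, 42, 42]
t=23: [47, 30, 30, 30, 30, 30]
t=24: [30, 12, 12, 12, 12, 12]
t=25: [28, 77, 77, 77, 77, 77]
t=26: [19, 49, 49, 49, 49, 49]
t=27: [78, 41, 41, 41, 41, 41]
t=28: [46, 29, 29, 29, 29, 29]
t=29: [28, 11, 11, 11, 11, 11]
t=30: [25, 75, 75, 75, 75, 75]
t=31: [15, 48, 48, 48, 48, 48]
t=32: [73, 41, 41, 41, 41, 41]
t=33: [44, 29, 29, 29, 29, 29]
t=34: [26, 11, 11, 11, 11, 11]
t=35: [23, 75, 75, 75, 75, 75]
t=36: [12, 48, 48, 48, 48, 48]
t=37: [70, 41, 41, 41, 41, 41]
t=38: [43, 29, 29, 29, 29, 29]
t=39: [25, 11, 11, 11, 11, 11]
t=40: [22, 75, 75, 75, 75, 75]
t=41: [84, 53, 53, 53, 53, 53]
t=42: [52, 41, 41, 41, 41, 41]
t=43: [37, 28, 28, 28, 28, 28]
t=44: [18, 8, 8, 8, 8, 8]
t=45: [86, 75, 75, 75, 75, 75]
t=46: [55, 51, 51, 51, 51, 51]
t=47: [41, 40, 40, 40, 40, 40]
t=48: [27, 26, 26, 26, 26, 26]
t=49: [6, 5, 5, 5, 5, 5]
t=50: [71, 70, 70, 70, 70, 70]
t=51: [49, 49, 49, 49, 49, 49]
t=52: [39, 39, 39, 39, 39, 39]
t=53: [25, 25, 25, 25, 25, 25]
t=54: [4, 4, 4, 4, 4, 4]
t=55: [69, 69, 69, 69, 69, 69]
t=56: [49, 49, 49, 49, 49, 49]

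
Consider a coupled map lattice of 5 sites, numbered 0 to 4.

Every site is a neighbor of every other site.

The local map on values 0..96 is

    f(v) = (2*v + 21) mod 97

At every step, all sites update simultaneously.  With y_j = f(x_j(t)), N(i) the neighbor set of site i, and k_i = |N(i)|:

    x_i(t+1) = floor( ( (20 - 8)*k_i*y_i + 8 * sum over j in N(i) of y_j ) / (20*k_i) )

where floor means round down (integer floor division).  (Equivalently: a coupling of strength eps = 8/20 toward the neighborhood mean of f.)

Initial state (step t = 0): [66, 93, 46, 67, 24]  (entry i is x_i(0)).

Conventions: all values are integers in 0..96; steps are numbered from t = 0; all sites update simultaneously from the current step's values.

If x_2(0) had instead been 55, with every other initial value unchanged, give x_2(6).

Answer: x_2(6) = 31
Key observation: This trace re-runs the system from the modified initial state.

Derivation:
t=0: [66, 93, 55, 67, 24]
t=1: [51, 29, 40, 52, 57]
t=2: [30, 57, 19, 31, 36]
t=3: [75, 54, 64, 76, 81]
t=4: [69, 48, 58, 70, 75]
t=5: [57, 36, 46, 58, 63]
t=6: [42, 70, 31, 43, 48]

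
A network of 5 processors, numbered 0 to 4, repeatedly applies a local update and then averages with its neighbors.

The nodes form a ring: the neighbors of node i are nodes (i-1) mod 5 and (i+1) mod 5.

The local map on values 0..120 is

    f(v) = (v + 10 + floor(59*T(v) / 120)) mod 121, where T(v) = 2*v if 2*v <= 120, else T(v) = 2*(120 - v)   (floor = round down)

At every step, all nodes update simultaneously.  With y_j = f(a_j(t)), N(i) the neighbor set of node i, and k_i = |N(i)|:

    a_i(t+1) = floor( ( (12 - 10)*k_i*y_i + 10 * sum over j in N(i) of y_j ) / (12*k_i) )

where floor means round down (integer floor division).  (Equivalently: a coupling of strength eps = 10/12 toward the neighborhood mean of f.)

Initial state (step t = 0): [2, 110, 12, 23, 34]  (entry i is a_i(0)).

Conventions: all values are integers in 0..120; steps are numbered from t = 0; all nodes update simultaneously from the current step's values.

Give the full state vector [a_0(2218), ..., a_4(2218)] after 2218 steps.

Simulating step by step:
t=0: [2, 110, 12, 23, 34]
t=1: [37, 20, 31, 55, 41]
t=2: [72, 72, 81, 87, 99]
t=3: [8, 8, 8, 8, 8]
t=4: [25, 25, 25, 25, 25]
t=5: [59, 59, 59, 59, 59]
t=6: [6, 6, 6, 6, 6]
t=7: [21, 21, 21, 21, 21]
t=8: [51, 51, 51, 51, 51]
t=9: [111, 111, 111, 111, 111]
t=10: [8, 8, 8, 8, 8]

Answer: [6, 6, 6, 6, 6]
Key observation: The state at step 3, [8, 8, 8, 8, 8], reappears at step 10: the system is in a cycle of period 7 from step 3 on.  Therefore the state at step 2218 equals the state at step 3 + ((2218 - 3) mod 7) = 6, which is [6, 6, 6, 6, 6].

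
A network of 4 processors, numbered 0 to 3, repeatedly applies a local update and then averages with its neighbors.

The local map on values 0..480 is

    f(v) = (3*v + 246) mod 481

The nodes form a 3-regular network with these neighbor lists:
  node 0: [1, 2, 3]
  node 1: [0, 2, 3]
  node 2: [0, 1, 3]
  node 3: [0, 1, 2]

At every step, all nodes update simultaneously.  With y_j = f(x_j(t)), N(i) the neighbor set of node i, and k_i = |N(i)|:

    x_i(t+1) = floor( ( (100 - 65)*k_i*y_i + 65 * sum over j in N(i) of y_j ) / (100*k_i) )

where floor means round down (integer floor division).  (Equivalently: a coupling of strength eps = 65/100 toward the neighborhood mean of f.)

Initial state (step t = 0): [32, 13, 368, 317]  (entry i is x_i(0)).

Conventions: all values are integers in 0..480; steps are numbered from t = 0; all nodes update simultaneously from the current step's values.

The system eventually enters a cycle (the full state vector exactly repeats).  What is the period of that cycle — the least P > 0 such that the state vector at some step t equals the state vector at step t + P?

Answer: 18
Key observation: The state at step 5, [465, 465, 465, 464], reappears at step 23 — and no state repeats earlier — so the cycle the system enters has period 18.

Derivation:
t=0: [32, 13, 368, 317]
t=1: [316, 308, 322, 302]
t=2: [221, 218, 224, 216]
t=3: [424, 423, 425, 422]
t=4: [73, 73, 74, 72]
t=5: [465, 465, 465, 464]
t=6: [197, 197, 197, 196]
t=7: [355, 355, 355, 354]
t=8: [348, 348, 348, 347]
t=9: [327, 327, 327, 326]
t=10: [264, 264, 264, 263]
t=11: [75, 75, 75, 74]
t=12: [470, 470, 470, 469]
t=13: [212, 212, 212, 211]
t=14: [400, 400, 400, 399]
t=15: [2, 2, 2, 1]
t=16: [251, 251, 251, 250]
t=17: [36, 36, 36, 35]
t=18: [353, 353, 353, 352]
t=19: [342, 342, 342, 341]
t=20: [309, 309, 309, 308]
t=21: [210, 210, 210, 209]
t=22: [394, 394, 394, 393]
t=23: [465, 465, 465, 464]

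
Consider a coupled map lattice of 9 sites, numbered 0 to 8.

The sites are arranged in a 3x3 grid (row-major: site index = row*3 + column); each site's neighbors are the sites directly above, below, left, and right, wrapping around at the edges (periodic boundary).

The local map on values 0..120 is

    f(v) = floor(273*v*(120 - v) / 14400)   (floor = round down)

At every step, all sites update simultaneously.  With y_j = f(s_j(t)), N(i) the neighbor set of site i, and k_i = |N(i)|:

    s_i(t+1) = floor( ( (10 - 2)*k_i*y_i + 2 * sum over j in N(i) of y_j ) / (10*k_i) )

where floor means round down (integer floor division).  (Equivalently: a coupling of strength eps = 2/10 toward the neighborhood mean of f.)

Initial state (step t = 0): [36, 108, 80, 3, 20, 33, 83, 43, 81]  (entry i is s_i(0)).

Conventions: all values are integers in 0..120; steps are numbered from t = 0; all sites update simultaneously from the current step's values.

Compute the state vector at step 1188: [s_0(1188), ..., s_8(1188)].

Answer: [67, 67, 67, 67, 67, 67, 67, 67, 67]
Key observation: The state at step 4, [67, 67, 67, 67, 67, 67, 67, 67, 67], reappears at step 5: the system is in a cycle of period 1 from step 4 on.  Therefore the state at step 1188 equals the state at step 4 + ((1188 - 4) mod 1) = 4, which is [67, 67, 67, 67, 67, 67, 67, 67, 67].

Derivation:
t=0: [36, 108, 80, 3, 20, 33, 83, 43, 81]
t=1: [53, 30, 57, 15, 36, 51, 55, 58, 58]
t=2: [64, 53, 67, 36, 56, 63, 65, 66, 67]
t=3: [66, 67, 67, 59, 66, 67, 66, 67, 67]
t=4: [67, 67, 67, 67, 67, 67, 67, 67, 67]
t=5: [67, 67, 67, 67, 67, 67, 67, 67, 67]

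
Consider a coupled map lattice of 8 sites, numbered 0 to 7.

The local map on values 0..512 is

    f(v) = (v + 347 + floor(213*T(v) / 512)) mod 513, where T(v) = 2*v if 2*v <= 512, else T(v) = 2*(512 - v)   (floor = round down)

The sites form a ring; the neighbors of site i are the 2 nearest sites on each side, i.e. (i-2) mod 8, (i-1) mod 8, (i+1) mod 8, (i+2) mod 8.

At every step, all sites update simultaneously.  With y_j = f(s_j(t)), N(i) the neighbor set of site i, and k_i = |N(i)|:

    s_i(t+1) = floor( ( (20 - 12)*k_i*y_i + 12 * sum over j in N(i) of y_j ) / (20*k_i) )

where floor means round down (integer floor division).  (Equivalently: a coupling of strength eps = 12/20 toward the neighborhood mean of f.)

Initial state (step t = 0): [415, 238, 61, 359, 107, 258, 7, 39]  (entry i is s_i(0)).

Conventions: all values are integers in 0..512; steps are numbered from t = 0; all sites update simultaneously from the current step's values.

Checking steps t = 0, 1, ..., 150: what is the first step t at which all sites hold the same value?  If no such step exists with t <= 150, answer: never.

Simulating step by step:
t=0: [415, 238, 61, 359, 107, 258, 7, 39]  (not all equal)
t=1: [357, 336, 325, 287, 228, 290, 305, 356]  (not all equal)
t=2: [316, 315, 304, 301, 286, 301, 303, 315]  (not all equal)
t=3: [311, 311, 310, 310, 309, 310, 310, 311]  (not all equal)
t=4: [312, 312, 311, 311, 311, 311, 311, 312]  (not all equal)
t=5: [312, 312, 312, 312, 312, 312, 312, 312]  (all equal)

Answer: 5
Key observation: Synchronization is absorbing here: once all sites are equal they stay equal, and step 5 is the first all-equal step.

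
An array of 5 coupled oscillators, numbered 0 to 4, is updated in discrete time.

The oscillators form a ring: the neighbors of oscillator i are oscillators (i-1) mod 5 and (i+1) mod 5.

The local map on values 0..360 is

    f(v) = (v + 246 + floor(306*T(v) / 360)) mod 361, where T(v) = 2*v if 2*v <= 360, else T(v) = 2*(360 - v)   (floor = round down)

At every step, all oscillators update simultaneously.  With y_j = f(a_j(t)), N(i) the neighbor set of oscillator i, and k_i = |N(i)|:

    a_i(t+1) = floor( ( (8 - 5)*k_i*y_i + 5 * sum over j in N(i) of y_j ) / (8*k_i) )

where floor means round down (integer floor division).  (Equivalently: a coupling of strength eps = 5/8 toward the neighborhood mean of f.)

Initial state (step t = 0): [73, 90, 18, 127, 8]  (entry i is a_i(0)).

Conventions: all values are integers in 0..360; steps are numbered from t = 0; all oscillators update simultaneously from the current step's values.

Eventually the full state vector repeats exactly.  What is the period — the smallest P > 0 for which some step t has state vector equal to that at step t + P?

Simulating step by step:
t=0: [73, 90, 18, 127, 8]
t=1: [154, 165, 221, 260, 196]
t=2: [327, 324, 329, 337, 326]
t=3: [268, 268, 265, 264, 265]
t=4: [309, 309, 310, 311, 310]
t=5: [280, 280, 279, 279, 279]
t=6: [301, 301, 301, 301, 301]
t=7: [286, 286, 286, 286, 286]
t=8: [296, 296, 296, 296, 296]
t=9: [289, 289, 289, 289, 289]
t=10: [294, 294, 294, 294, 294]
t=11: [291, 291, 291, 291, 291]
t=12: [293, 293, 293, 293, 293]
t=13: [291, 291, 291, 291, 291]

Answer: 2
Key observation: The state at step 11, [291, 291, 291, 291, 291], reappears at step 13 — and no state repeats earlier — so the cycle the system enters has period 2.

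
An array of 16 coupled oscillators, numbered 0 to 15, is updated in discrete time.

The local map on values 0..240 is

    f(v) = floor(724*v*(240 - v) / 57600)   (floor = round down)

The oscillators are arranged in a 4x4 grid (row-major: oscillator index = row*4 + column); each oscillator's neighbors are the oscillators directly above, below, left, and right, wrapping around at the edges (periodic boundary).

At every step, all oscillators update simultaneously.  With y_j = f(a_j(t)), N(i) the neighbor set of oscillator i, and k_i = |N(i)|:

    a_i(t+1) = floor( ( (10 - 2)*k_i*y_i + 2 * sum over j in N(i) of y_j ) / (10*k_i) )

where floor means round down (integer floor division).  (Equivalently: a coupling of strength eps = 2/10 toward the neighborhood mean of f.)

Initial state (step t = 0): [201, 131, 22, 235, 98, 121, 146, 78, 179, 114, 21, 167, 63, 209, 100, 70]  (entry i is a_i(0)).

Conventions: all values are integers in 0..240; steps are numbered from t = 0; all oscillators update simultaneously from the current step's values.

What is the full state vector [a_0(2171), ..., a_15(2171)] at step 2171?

Answer: [158, 158, 159, 158, 158, 159, 159, 159, 158, 158, 159, 158, 158, 158, 158, 158]
Key observation: The state at step 22, [162, 161, 161, 161, 161, 161, 161, 161, 162, 161, 161, 161, 162, 162, 161, 162], reappears at step 24: the system is in a cycle of period 2 from step 22 on.  Therefore the state at step 2171 equals the state at step 22 + ((2171 - 22) mod 2) = 23, which is [158, 158, 159, 158, 158, 159, 159, 159, 158, 158, 159, 158, 158, 158, 158, 158].

Derivation:
t=0: [201, 131, 22, 235, 98, 121, 146, 78, 179, 114, 21, 167, 63, 209, 100, 70]
t=1: [103, 164, 75, 34, 167, 179, 160, 152, 141, 166, 79, 147, 135, 98, 157, 143]
t=2: [170, 156, 152, 104, 155, 140, 158, 163, 172, 155, 159, 170, 177, 171, 163, 169]
t=3: [151, 163, 167, 172, 163, 172, 162, 158, 148, 163, 160, 149, 141, 149, 156, 151]
t=4: [166, 157, 153, 150, 158, 149, 157, 161, 169, 158, 160, 169, 173, 168, 163, 167]
t=5: [155, 162, 166, 166, 161, 168, 163, 159, 150, 161, 159, 151, 146, 152, 157, 153]
t=6: [164, 158, 154, 155, 159, 153, 157, 160, 168, 159, 161, 167, 171, 167, 162, 166]
t=7: [156, 161, 165, 163, 160, 165, 163, 160, 152, 160, 158, 153, 149, 153, 158, 154]
t=8: [163, 159, 155, 157, 160, 155, 157, 160, 167, 160, 161, 166, 169, 166, 162, 165]
t=9: [157, 160, 164, 162, 159, 164, 162, 160, 153, 159, 158, 154, 150, 154, 158, 155]
t=10: [162, 160, 156, 158, 161, 156, 158, 160, 166, 161, 161, 165, 168, 165, 162, 164]
t=11: [158, 160, 163, 161, 159, 163, 161, 159, 154, 158, 158, 155, 152, 155, 158, 156]
t=12: [162, 160, 157, 159, 161, 157, 159, 161, 165, 162, 162, 164, 167, 164, 162, 163]
t=13: [158, 160, 162, 160, 158, 162, 160, 159, 155, 158, 158, 156, 153, 156, 158, 157]
t=14: [162, 160, 158, 160, 161, 158, 159, 161, 164, 162, 162, 163, 166, 163, 161, 163]
t=15: [158, 159, 161, 159, 158, 161, 160, 159, 156, 158, 158, 157, 154, 157, 158, 157]
t=16: [162, 160, 159, 161, 161, 159, 160, 161, 163, 162, 161, 162, 165, 162, 161, 163]
t=17: [158, 159, 160, 158, 158, 160, 160, 159, 157, 158, 158, 158, 155, 158, 158, 157]
t=18: [162, 161, 160, 161, 161, 160, 160, 161, 162, 161, 161, 162, 164, 162, 161, 162]
t=19: [158, 159, 159, 158, 158, 159, 159, 159, 158, 158, 159, 158, 156, 158, 158, 158]
t=20: [162, 161, 161, 161, 161, 161, 161, 161, 162, 161, 161, 161, 163, 162, 161, 162]
t=21: [158, 158, 159, 158, 158, 159, 159, 159, 158, 158, 159, 158, 157, 158, 158, 158]
t=22: [162, 161, 161, 161, 161, 161, 161, 161, 162, 161, 161, 161, 162, 162, 161, 162]
t=23: [158, 158, 159, 158, 158, 159, 159, 159, 158, 158, 159, 158, 158, 158, 158, 158]
t=24: [162, 161, 161, 161, 161, 161, 161, 161, 162, 161, 161, 161, 162, 162, 161, 162]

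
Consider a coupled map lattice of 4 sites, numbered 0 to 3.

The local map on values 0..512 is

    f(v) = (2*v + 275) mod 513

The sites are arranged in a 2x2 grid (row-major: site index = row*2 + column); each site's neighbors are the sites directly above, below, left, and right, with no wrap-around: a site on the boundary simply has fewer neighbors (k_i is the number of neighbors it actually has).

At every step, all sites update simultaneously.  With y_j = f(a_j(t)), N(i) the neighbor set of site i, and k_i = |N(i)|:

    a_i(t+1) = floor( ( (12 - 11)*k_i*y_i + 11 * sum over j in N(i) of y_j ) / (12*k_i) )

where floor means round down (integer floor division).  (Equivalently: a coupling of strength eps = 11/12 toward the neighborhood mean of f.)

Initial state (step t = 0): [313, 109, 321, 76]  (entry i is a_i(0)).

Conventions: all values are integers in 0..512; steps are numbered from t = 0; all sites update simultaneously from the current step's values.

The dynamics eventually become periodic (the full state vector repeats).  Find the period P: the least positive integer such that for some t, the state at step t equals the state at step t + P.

Answer: 6
Key observation: The state at step 14, [181, 181, 181, 181], reappears at step 20 — and no state repeats earlier — so the cycle the system enters has period 6.

Derivation:
t=0: [313, 109, 321, 76]
t=1: [443, 414, 407, 446]
t=2: [75, 132, 131, 75]
t=3: [58, 391, 391, 58]
t=4: [61, 361, 361, 61]
t=5: [476, 404, 404, 476]
t=6: [69, 189, 189, 69]
t=7: [162, 390, 390, 162]
t=8: [33, 81, 81, 33]
t=9: [429, 349, 349, 429]
t=10: [430, 136, 136, 430]
t=11: [40, 102, 102, 40]
t=12: [468, 365, 365, 468]
t=13: [466, 210, 210, 466]
t=14: [181, 181, 181, 181]
t=15: [124, 124, 124, 124]
t=16: [10, 10, 10, 10]
t=17: [295, 295, 295, 295]
t=18: [352, 352, 352, 352]
t=19: [466, 466, 466, 466]
t=20: [181, 181, 181, 181]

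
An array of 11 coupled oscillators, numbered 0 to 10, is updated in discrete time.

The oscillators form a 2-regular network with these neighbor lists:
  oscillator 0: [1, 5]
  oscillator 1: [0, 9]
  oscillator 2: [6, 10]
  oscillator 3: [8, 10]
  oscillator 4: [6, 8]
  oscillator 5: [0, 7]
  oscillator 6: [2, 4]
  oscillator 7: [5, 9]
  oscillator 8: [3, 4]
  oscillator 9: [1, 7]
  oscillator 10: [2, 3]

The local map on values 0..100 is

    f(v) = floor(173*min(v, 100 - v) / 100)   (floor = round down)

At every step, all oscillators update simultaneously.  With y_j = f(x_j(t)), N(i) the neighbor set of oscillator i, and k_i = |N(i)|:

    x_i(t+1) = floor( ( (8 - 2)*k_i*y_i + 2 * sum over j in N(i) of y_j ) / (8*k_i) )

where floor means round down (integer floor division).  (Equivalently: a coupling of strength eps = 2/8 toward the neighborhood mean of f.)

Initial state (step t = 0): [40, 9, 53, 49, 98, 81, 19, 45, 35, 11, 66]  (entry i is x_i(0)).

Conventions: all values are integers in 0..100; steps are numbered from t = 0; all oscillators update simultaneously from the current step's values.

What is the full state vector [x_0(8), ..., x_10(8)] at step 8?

Answer: [78, 54, 62, 34, 56, 73, 60, 48, 44, 49, 43]

Derivation:
t=0: [40, 9, 53, 49, 98, 81, 19, 45, 35, 11, 66]
t=1: [57, 22, 72, 77, 13, 42, 34, 64, 55, 25, 64]
t=2: [69, 43, 51, 46, 33, 71, 52, 60, 65, 44, 57]
t=3: [55, 71, 82, 76, 60, 52, 79, 67, 62, 74, 75]
t=4: [74, 52, 33, 44, 64, 79, 39, 58, 62, 46, 41]
t=5: [47, 77, 59, 73, 63, 41, 65, 68, 66, 78, 69]
t=6: [74, 44, 66, 48, 62, 69, 61, 54, 57, 40, 54]
t=7: [49, 71, 61, 81, 66, 55, 65, 74, 74, 71, 76]
t=8: [78, 54, 62, 34, 56, 73, 60, 48, 44, 49, 43]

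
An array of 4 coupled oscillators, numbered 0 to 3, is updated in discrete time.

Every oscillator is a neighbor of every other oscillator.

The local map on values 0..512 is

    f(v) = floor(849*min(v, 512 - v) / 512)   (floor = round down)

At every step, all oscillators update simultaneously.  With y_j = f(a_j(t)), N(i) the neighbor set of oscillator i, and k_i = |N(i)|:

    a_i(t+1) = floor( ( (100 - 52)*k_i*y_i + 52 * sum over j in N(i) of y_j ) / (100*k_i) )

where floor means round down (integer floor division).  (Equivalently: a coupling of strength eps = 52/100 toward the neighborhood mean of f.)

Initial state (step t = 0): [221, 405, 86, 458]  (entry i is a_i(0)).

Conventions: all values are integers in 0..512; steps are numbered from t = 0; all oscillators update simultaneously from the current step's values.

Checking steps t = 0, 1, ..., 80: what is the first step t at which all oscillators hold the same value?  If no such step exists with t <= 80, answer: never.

Answer: 8
Key observation: Synchronization is absorbing here: once all oscillators are equal they stay equal, and step 8 is the first all-equal step.

Derivation:
t=0: [221, 405, 86, 458]  (not all equal)
t=1: [246, 188, 177, 161]  (not all equal)
t=2: [346, 316, 311, 302]  (not all equal)
t=3: [306, 321, 324, 328]  (not all equal)
t=4: [325, 317, 316, 314]  (not all equal)
t=5: [317, 321, 322, 323]  (not all equal)
t=6: [318, 316, 316, 315]  (not all equal)
t=7: [323, 324, 324, 324]  (not all equal)
t=8: [311, 311, 311, 311]  (all equal)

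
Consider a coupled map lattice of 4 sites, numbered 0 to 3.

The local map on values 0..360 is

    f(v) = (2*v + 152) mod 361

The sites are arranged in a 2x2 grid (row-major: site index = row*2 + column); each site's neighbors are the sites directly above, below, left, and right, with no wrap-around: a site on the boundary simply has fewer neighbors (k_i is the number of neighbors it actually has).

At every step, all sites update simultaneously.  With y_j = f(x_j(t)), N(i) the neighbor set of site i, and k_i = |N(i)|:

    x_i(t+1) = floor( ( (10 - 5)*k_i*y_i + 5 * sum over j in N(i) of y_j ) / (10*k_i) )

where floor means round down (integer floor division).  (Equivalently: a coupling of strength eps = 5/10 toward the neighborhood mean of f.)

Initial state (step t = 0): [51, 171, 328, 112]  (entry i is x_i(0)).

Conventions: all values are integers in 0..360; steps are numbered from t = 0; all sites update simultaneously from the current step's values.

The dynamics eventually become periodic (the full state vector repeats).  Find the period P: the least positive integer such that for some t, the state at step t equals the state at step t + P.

Simulating step by step:
t=0: [51, 171, 328, 112]
t=1: [181, 133, 110, 62]
t=2: [93, 135, 112, 155]
t=3: [188, 140, 117, 69]
t=4: [107, 149, 126, 169]
t=5: [35, 78, 55, 97]
t=6: [253, 296, 273, 315]
t=7: [238, 100, 257, 119]
t=8: [297, 250, 226, 178]
t=9: [145, 188, 164, 207]
t=10: [112, 155, 131, 174]
t=11: [46, 89, 65, 108]
t=12: [275, 227, 203, 156]
t=13: [281, 233, 209, 162]
t=14: [293, 245, 221, 174]
t=15: [136, 179, 155, 198]
t=16: [94, 137, 113, 156]
t=17: [190, 143, 119, 72]
t=18: [112, 155, 131, 174]

Answer: 8
Key observation: The state at step 10, [112, 155, 131, 174], reappears at step 18 — and no state repeats earlier — so the cycle the system enters has period 8.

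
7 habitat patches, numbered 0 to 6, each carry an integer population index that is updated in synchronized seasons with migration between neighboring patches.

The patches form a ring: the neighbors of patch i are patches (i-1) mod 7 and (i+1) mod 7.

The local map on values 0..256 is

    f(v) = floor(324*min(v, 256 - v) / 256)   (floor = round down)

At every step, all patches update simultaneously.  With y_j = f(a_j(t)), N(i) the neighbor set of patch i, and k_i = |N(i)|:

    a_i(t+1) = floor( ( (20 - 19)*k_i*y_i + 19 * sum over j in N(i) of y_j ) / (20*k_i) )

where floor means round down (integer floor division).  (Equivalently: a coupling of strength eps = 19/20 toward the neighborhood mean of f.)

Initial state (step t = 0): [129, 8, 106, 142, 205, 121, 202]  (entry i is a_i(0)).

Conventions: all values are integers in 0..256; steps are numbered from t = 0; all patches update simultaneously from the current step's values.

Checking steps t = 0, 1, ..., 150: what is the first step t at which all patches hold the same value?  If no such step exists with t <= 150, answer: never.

Answer: 15
Key observation: Synchronization is absorbing here: once all patches are equal they stay equal, and step 15 is the first all-equal step.

Derivation:
t=0: [129, 8, 106, 142, 205, 121, 202]  (not all equal)
t=1: [45, 140, 79, 101, 144, 70, 152]  (not all equal)
t=2: [134, 80, 134, 120, 109, 133, 74]  (not all equal)
t=3: [99, 151, 127, 145, 152, 117, 151]  (not all equal)
t=4: [131, 141, 137, 145, 143, 132, 136]  (not all equal)
t=5: [148, 153, 142, 146, 147, 147, 156]  (not all equal)
t=6: [128, 139, 134, 140, 137, 131, 135]  (not all equal)
t=7: [151, 157, 147, 151, 151, 151, 159]  (not all equal)
t=8: [123, 134, 128, 134, 132, 127, 131]  (not all equal)
t=9: [155, 158, 154, 158, 156, 157, 157]  (not all equal)
t=10: [124, 127, 124, 127, 124, 125, 125]  (not all equal)
t=11: [158, 156, 159, 156, 158, 157, 157]  (not all equal)
t=12: [125, 123, 125, 123, 125, 124, 124]  (not all equal)
t=13: [155, 157, 155, 157, 155, 156, 156]  (not all equal)
t=14: [125, 126, 125, 126, 125, 126, 126]  (not all equal)
t=15: [158, 158, 158, 158, 158, 158, 158]  (all equal)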